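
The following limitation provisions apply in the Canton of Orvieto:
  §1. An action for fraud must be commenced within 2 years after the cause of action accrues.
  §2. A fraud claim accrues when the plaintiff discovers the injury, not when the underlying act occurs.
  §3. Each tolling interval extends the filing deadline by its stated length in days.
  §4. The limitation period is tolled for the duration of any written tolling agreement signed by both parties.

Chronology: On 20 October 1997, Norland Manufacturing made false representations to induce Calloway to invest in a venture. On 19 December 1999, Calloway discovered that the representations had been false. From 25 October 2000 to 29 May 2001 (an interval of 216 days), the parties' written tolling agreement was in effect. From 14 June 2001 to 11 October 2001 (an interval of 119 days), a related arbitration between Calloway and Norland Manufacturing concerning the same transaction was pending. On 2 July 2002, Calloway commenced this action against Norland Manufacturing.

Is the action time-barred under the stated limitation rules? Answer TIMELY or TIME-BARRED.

Under the discovery rule, the claim accrued on 19 December 1999, when Calloway discovered the injury — not on the 20 October 1997 date of the underlying act.
The untolled deadline — 2 years after 19 December 1999 — is 19 December 2001.
Because the written tolling agreement ran from 25 October 2000 to 29 May 2001, the deadline is extended by 216 days to 23 July 2002.
The pending related arbitration from 14 June 2001 to 11 October 2001 does not toll the period, because no stated rule makes a pending arbitration a tolling event.
The 2 July 2002 filing precedes the 23 July 2002 deadline; the claim is timely.

TIMELY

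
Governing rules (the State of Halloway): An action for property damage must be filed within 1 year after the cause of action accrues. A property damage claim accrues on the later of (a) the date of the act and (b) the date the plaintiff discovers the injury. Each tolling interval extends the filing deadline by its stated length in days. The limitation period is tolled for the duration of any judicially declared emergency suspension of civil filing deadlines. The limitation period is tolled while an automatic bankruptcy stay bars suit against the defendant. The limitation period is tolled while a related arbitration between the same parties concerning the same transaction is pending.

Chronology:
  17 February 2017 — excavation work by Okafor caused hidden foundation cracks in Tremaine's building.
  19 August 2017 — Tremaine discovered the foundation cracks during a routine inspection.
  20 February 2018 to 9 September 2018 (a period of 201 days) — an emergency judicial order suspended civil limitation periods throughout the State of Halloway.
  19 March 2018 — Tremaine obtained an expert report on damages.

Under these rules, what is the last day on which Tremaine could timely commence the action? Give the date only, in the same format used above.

8 March 2019

The claim accrued on 19 August 2017 — the later of the 17 February 2017 act and the 19 August 2017 discovery.
The untolled deadline — 1 year after 19 August 2017 — is 19 August 2018.
The period was tolled for 201 days by the emergency suspension of filing deadlines (20 February 2018 to 9 September 2018), pushing the deadline to 8 March 2019.
The other events in the timeline have no effect on the limitation period under the stated rules.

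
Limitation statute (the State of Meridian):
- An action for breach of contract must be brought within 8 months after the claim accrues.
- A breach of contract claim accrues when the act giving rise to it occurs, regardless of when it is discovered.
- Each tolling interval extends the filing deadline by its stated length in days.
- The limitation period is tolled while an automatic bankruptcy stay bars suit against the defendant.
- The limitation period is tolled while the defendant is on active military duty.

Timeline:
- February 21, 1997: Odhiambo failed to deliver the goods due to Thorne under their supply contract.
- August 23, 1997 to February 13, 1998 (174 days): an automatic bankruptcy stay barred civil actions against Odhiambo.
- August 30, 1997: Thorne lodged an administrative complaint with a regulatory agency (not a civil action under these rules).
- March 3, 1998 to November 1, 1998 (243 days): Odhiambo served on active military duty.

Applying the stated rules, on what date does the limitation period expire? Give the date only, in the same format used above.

The claim accrued on February 21, 1997, when the wrongful act occurred.
The untolled deadline — 8 months after February 21, 1997 — is October 21, 1997.
Because the automatic bankruptcy stay ran from August 23, 1997 to February 13, 1998, the deadline is extended by 174 days to April 13, 1998.
Because the defendant's active military service ran from March 3, 1998 to November 1, 1998, the deadline is extended by 243 days to December 12, 1998.
None of the other events listed affects the running of the period under the stated rules.

December 12, 1998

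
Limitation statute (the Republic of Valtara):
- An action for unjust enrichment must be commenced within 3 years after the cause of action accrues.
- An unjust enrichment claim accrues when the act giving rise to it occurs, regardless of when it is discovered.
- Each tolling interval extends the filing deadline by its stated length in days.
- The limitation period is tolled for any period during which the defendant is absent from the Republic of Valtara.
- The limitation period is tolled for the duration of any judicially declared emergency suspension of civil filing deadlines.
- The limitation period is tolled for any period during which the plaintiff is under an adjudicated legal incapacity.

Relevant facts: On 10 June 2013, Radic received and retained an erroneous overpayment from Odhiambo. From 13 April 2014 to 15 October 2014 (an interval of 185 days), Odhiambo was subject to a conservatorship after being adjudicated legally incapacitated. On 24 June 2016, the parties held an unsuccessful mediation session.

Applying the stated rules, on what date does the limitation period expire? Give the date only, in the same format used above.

12 December 2016

The cause of action accrued on 10 June 2013, the date of the act.
The untolled deadline — 3 years after 10 June 2013 — is 10 June 2016.
Because the plaintiff's legal incapacity ran from 13 April 2014 to 15 October 2014, the deadline is extended by 185 days to 12 December 2016.
Nothing else in the chronology tolls or restarts the period.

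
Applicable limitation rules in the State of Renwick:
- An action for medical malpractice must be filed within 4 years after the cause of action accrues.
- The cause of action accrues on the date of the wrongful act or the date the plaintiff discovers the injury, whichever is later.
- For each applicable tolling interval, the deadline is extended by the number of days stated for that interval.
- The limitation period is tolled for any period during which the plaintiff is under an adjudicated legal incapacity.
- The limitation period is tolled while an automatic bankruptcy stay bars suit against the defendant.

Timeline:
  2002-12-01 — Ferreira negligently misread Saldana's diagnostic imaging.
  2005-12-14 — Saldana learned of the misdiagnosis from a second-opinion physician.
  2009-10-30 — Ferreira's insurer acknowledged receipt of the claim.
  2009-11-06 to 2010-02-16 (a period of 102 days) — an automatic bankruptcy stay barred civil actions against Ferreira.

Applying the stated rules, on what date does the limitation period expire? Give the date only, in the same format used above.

Taking the later of the act (2002-12-01) and discovery (2005-12-14), the claim accrued on 2005-12-14.
The untolled deadline — 4 years after 2005-12-14 — is 2009-12-14.
Because the automatic bankruptcy stay ran from 2009-11-06 to 2010-02-16, the deadline is extended by 102 days to 2010-03-26.
None of the other events listed affects the running of the period under the stated rules.

2010-03-26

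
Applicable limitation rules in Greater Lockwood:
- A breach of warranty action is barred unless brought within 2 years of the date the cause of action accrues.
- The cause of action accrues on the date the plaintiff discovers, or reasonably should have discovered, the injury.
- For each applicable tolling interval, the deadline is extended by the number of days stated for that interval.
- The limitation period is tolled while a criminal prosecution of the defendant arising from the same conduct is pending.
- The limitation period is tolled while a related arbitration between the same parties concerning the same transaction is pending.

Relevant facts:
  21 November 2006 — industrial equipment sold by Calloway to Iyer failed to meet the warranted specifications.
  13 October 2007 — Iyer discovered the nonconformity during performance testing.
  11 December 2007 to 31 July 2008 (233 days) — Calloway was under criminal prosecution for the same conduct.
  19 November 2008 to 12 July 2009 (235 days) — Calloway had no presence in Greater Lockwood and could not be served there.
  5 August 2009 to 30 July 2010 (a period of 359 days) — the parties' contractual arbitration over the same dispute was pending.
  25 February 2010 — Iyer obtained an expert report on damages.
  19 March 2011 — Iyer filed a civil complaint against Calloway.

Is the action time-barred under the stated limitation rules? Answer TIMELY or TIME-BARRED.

Accrual is tied to discovery, so the period began on 13 October 2007 rather than on 21 November 2006 when the act occurred.
The untolled deadline — 2 years after 13 October 2007 — is 13 October 2009.
The pending criminal prosecution from 11 December 2007 to 31 July 2008 tolled the period for 233 days, extending the deadline to 3 June 2010.
The pending related arbitration from 5 August 2009 to 30 July 2010 tolled the period for 359 days, extending the deadline to 28 May 2011.
No stated provision tolls the period for the defendant's absence, so the interval from 19 November 2008 to 12 July 2009 has no effect on the deadline.
The other events in the timeline have no effect on the limitation period under the stated rules.
Filing on 19 March 2011 beat the 28 May 2011 deadline — the action is timely.

TIMELY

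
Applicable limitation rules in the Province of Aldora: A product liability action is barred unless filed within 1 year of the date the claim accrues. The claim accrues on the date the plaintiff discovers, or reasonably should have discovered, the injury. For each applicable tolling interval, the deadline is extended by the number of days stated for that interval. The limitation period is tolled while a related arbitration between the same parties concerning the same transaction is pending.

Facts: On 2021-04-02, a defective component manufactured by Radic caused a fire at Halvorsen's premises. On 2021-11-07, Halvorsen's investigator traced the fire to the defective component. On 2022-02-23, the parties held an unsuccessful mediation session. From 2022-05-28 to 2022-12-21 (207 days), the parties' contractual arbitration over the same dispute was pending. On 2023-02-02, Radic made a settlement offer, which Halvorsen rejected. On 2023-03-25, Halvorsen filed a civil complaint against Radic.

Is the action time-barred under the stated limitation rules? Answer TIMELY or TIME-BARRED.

TIMELY

Accrual is tied to discovery, so the period began on 2021-11-07 rather than on 2021-04-02 when the act occurred.
Adding the 1 year base period to 2021-11-07 gives a deadline of 2022-11-07, before any tolling.
The period was tolled for 207 days by the pending related arbitration (2022-05-28 to 2022-12-21), pushing the deadline to 2023-06-02.
The other events in the timeline have no effect on the limitation period under the stated rules.
Halvorsen filed on 2023-03-25, before the 2023-06-02 deadline, so the action is timely.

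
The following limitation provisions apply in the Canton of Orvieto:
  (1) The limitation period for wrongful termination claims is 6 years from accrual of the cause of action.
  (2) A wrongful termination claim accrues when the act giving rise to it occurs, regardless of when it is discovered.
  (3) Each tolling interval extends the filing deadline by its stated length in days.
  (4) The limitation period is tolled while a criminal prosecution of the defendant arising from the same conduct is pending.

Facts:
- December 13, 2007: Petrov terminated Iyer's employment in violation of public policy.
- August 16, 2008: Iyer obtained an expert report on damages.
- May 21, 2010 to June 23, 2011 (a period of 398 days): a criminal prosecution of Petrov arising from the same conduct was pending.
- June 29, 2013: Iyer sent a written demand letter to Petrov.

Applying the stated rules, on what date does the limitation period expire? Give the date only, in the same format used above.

The claim accrued on December 13, 2007, when the wrongful act occurred.
Adding the 6 years base period to December 13, 2007 gives a deadline of December 13, 2013, before any tolling.
The pending criminal prosecution from May 21, 2010 to June 23, 2011 tolled the period for 398 days, extending the deadline to January 15, 2015.
The other events in the timeline have no effect on the limitation period under the stated rules.

January 15, 2015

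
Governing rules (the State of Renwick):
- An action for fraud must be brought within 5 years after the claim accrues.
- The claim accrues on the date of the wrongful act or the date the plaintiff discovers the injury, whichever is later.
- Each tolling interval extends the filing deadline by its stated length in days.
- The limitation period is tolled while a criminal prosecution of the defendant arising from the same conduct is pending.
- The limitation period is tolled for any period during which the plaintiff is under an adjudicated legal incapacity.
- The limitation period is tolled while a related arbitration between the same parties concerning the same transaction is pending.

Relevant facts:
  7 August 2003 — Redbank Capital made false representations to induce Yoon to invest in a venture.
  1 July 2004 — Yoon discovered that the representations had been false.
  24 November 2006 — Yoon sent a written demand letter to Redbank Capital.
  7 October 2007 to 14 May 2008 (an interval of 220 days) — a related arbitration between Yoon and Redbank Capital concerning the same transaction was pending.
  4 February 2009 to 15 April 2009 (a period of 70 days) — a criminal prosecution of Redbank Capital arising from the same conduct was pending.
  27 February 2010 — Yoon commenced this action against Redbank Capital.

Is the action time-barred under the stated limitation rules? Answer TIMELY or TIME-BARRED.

TIMELY

Because discovery on 1 July 2004 post-dates the 7 August 2003 act, accrual under the later-of rule falls on 1 July 2004.
The untolled deadline — 5 years after 1 July 2004 — is 1 July 2009.
The period was tolled for 220 days by the pending related arbitration (7 October 2007 to 14 May 2008), pushing the deadline to 6 February 2010.
The period was tolled for 70 days by the pending criminal prosecution (4 February 2009 to 15 April 2009), pushing the deadline to 17 April 2010.
None of the other events listed affects the running of the period under the stated rules.
The 27 February 2010 filing precedes the 17 April 2010 deadline; the claim is timely.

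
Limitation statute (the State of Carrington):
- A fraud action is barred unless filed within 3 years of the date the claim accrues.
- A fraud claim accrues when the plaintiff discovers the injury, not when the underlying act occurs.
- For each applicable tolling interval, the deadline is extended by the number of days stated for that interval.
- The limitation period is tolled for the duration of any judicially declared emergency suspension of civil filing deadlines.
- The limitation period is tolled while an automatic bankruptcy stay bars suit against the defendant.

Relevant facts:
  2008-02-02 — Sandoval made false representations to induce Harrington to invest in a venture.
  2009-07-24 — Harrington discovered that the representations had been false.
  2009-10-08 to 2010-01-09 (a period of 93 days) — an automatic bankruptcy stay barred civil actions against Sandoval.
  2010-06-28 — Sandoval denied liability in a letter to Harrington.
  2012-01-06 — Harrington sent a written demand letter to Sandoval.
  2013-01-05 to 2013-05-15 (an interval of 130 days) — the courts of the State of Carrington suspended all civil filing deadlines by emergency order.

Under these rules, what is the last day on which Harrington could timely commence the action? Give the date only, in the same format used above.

Under the discovery rule, the claim accrued on 2009-07-24, when Harrington discovered the injury — not on the 2008-02-02 date of the underlying act.
3 years from 2009-07-24 is 2012-07-24.
The period was tolled for 93 days by the automatic bankruptcy stay (2009-10-08 to 2010-01-09), pushing the deadline to 2012-10-25.
The emergency suspension of filing deadlines starting 2013-01-05 came too late — the period had run on 2012-10-25 — and so does not extend the deadline.
Nothing else in the chronology tolls or restarts the period.

2012-10-25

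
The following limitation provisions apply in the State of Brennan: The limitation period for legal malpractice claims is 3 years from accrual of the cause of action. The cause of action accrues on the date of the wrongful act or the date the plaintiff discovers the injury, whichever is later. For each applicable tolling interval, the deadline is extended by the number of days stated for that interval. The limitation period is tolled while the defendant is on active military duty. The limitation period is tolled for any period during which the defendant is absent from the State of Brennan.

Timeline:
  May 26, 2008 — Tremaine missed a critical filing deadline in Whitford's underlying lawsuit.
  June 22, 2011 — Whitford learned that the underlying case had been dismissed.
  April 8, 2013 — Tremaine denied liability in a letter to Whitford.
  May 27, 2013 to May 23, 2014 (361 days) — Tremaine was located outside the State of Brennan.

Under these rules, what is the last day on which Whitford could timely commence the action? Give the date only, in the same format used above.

June 18, 2015

Taking the later of the act (May 26, 2008) and discovery (June 22, 2011), the claim accrued on June 22, 2011.
The untolled deadline — 3 years after June 22, 2011 — is June 22, 2014.
The defendant's absence from the jurisdiction from May 27, 2013 to May 23, 2014 tolled the period for 361 days, extending the deadline to June 18, 2015.
The other events in the timeline have no effect on the limitation period under the stated rules.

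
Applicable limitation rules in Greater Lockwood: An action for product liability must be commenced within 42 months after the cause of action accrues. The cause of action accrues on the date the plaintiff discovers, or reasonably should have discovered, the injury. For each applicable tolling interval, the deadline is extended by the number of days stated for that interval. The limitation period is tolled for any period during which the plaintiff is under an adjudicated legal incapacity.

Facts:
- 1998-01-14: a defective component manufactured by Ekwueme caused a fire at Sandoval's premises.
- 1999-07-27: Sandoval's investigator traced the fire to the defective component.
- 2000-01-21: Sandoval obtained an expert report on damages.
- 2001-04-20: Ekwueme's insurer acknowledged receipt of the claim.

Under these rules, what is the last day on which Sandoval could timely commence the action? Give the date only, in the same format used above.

2003-01-27

Accrual is tied to discovery, so the period began on 1999-07-27 rather than on 1998-01-14 when the act occurred.
42 months from 1999-07-27 is 2003-01-27.
The other events in the timeline have no effect on the limitation period under the stated rules.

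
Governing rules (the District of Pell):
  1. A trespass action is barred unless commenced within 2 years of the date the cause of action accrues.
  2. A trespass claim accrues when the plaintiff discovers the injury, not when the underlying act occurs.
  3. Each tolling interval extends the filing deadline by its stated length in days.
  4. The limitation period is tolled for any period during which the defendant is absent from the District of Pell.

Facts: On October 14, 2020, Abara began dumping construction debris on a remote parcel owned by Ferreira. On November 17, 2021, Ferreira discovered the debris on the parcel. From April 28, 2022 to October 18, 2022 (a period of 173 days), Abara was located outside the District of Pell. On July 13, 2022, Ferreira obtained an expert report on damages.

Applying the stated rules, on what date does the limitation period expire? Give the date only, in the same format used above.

The claim did not accrue until Ferreira discovered the injury on November 17, 2021; the October 14, 2020 act date does not start the clock under the stated rule.
2 years from November 17, 2021 is November 17, 2023.
The period was tolled for 173 days by the defendant's absence from the jurisdiction (April 28, 2022 to October 18, 2022), pushing the deadline to May 8, 2024.
Nothing else in the chronology tolls or restarts the period.

May 8, 2024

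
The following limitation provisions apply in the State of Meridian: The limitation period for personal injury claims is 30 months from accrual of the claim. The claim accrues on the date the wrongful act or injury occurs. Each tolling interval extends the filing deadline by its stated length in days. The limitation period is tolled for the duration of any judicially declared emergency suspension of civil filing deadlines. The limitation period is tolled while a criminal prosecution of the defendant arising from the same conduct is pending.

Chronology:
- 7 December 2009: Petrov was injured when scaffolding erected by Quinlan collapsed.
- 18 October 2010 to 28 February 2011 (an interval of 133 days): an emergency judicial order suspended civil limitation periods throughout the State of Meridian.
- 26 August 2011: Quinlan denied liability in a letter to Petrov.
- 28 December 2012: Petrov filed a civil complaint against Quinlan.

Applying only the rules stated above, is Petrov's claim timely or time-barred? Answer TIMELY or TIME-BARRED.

The limitation period began to run on 7 December 2009.
Adding the 30 months base period to 7 December 2009 gives a deadline of 7 June 2012, before any tolling.
The period was tolled for 133 days by the emergency suspension of filing deadlines (18 October 2010 to 28 February 2011), pushing the deadline to 18 October 2012.
Nothing else in the chronology tolls or restarts the period.
The 28 December 2012 filing falls after the 18 October 2012 deadline; the claim is time-barred.

TIME-BARRED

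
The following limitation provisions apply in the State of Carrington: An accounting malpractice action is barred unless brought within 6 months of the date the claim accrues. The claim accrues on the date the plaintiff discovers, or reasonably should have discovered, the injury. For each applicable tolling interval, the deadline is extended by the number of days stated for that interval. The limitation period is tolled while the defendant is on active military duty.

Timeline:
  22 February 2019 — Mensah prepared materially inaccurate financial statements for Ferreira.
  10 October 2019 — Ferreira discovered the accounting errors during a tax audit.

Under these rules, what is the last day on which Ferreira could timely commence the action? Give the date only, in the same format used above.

Under the discovery rule, the claim accrued on 10 October 2019, when Ferreira discovered the injury — not on the 22 February 2019 date of the underlying act.
Adding the 6 months base period to 10 October 2019 gives a deadline of 10 April 2020, before any tolling.

10 April 2020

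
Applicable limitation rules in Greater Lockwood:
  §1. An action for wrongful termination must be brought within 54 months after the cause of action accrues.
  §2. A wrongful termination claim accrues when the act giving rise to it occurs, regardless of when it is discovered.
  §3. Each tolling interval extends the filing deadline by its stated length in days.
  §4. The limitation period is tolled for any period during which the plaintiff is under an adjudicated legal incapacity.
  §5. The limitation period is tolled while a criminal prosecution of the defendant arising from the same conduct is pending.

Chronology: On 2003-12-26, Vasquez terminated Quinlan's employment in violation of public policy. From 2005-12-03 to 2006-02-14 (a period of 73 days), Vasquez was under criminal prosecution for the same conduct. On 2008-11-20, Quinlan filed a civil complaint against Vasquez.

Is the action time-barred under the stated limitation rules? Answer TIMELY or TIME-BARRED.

The cause of action accrued on 2003-12-26, the date of the act.
Adding the 54 months base period to 2003-12-26 gives a deadline of 2008-06-26, before any tolling.
Because the pending criminal prosecution ran from 2005-12-03 to 2006-02-14, the deadline is extended by 73 days to 2008-09-07.
Filing on 2008-11-20 missed the 2008-09-07 deadline — the action is time-barred.

TIME-BARRED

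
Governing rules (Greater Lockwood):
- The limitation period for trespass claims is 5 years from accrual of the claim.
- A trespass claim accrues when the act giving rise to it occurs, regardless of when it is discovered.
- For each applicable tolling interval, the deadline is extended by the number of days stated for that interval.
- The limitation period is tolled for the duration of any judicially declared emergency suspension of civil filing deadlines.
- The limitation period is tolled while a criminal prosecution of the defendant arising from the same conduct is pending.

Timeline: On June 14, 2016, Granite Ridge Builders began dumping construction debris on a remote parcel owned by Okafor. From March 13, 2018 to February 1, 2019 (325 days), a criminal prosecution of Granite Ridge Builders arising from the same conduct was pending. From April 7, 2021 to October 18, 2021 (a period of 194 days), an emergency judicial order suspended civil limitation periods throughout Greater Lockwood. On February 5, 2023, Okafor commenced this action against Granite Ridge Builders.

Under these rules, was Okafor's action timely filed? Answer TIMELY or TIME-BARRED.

The claim accrued on June 14, 2016, when the wrongful act occurred.
Adding the 5 years base period to June 14, 2016 gives a deadline of June 14, 2021, before any tolling.
The period was tolled for 325 days by the pending criminal prosecution (March 13, 2018 to February 1, 2019), pushing the deadline to May 5, 2022.
The period was tolled for 194 days by the emergency suspension of filing deadlines (April 7, 2021 to October 18, 2021), pushing the deadline to November 15, 2022.
The February 5, 2023 filing falls after the November 15, 2022 deadline; the claim is time-barred.

TIME-BARRED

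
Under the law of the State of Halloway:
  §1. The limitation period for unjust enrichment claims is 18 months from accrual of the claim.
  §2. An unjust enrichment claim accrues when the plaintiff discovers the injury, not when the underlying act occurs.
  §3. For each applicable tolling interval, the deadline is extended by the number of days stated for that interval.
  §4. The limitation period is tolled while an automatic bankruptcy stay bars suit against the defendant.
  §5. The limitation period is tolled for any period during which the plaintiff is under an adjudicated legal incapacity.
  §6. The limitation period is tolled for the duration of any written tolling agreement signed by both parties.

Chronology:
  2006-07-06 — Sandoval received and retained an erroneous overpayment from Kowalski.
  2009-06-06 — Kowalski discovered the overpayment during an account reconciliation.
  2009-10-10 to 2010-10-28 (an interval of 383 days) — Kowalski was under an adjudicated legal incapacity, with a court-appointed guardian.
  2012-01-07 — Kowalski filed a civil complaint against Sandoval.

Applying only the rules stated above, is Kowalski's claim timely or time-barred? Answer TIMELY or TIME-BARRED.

TIME-BARRED

The claim did not accrue until Kowalski discovered the injury on 2009-06-06; the 2006-07-06 act date does not start the clock under the stated rule.
Adding the 18 months base period to 2009-06-06 gives a deadline of 2010-12-06, before any tolling.
Because the plaintiff's legal incapacity ran from 2009-10-10 to 2010-10-28, the deadline is extended by 383 days to 2011-12-24.
The 2012-01-07 filing falls after the 2011-12-24 deadline; the claim is time-barred.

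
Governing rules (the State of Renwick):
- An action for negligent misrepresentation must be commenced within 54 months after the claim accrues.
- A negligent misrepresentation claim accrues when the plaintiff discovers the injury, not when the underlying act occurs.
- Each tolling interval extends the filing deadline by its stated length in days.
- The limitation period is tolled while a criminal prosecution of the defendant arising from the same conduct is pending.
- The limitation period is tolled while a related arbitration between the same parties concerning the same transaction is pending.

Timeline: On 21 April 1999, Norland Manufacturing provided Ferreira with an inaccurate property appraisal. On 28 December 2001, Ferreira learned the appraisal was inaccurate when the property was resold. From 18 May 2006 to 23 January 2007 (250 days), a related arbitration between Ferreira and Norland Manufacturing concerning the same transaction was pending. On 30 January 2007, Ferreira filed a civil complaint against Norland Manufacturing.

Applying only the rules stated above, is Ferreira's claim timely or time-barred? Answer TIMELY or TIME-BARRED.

Accrual is tied to discovery, so the period began on 28 December 2001 rather than on 21 April 1999 when the act occurred.
54 months from 28 December 2001 is 28 June 2006.
The pending related arbitration from 18 May 2006 to 23 January 2007 tolled the period for 250 days, extending the deadline to 5 March 2007.
Filing on 30 January 2007 beat the 5 March 2007 deadline — the action is timely.

TIMELY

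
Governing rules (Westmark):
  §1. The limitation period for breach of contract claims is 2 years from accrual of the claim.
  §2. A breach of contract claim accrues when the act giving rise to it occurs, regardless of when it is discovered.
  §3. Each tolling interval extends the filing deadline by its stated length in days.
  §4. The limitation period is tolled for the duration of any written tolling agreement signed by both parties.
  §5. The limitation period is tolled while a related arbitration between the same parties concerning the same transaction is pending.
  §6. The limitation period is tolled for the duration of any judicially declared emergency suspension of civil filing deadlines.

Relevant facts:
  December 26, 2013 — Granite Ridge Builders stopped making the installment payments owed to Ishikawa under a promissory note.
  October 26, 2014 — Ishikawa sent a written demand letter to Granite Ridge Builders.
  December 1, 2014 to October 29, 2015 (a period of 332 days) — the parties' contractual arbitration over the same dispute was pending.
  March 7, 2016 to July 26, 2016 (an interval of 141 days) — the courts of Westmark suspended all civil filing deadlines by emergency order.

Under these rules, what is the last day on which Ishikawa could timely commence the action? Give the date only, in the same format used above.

April 12, 2017

The claim accrued on December 26, 2013, the date of the act.
2 years from December 26, 2013 is December 26, 2015.
The period was tolled for 332 days by the pending related arbitration (December 1, 2014 to October 29, 2015), pushing the deadline to November 22, 2016.
Because the emergency suspension of filing deadlines ran from March 7, 2016 to July 26, 2016, the deadline is extended by 141 days to April 12, 2017.
The other events in the timeline have no effect on the limitation period under the stated rules.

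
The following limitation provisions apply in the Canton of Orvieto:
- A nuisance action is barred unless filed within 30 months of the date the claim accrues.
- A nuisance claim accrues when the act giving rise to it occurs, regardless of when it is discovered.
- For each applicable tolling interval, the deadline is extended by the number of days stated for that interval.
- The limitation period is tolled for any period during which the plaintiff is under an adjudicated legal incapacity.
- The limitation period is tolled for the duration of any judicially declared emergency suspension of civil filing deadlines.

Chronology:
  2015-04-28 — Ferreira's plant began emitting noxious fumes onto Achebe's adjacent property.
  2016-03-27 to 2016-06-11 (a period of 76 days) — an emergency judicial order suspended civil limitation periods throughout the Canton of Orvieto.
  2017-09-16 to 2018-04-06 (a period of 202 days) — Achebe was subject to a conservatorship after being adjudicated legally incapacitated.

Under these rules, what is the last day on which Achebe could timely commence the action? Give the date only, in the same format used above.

The claim accrued on 2015-04-28, the date of the act.
The untolled deadline — 30 months after 2015-04-28 — is 2017-10-28.
The emergency suspension of filing deadlines from 2016-03-27 to 2016-06-11 tolled the period for 76 days, extending the deadline to 2018-01-12.
The period was tolled for 202 days by the plaintiff's legal incapacity (2017-09-16 to 2018-04-06), pushing the deadline to 2018-08-02.

2018-08-02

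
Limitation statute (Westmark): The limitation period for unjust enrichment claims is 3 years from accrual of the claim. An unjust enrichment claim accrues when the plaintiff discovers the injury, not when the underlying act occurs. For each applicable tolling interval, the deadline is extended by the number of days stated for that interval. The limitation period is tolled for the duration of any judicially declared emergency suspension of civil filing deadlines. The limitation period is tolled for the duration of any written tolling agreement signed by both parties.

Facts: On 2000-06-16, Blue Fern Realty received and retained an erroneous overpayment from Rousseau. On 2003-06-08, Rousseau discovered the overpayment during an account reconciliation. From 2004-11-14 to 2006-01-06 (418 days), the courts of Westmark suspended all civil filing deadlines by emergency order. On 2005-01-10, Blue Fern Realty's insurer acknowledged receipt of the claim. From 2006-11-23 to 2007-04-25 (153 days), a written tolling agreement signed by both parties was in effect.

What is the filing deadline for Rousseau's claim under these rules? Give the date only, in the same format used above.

Under the discovery rule, the claim accrued on 2003-06-08, when Rousseau discovered the injury — not on the 2000-06-16 date of the underlying act.
3 years from 2003-06-08 is 2006-06-08.
Because the emergency suspension of filing deadlines ran from 2004-11-14 to 2006-01-06, the deadline is extended by 418 days to 2007-07-31.
Because the written tolling agreement ran from 2006-11-23 to 2007-04-25, the deadline is extended by 153 days to 2007-12-31.
None of the other events listed affects the running of the period under the stated rules.

2007-12-31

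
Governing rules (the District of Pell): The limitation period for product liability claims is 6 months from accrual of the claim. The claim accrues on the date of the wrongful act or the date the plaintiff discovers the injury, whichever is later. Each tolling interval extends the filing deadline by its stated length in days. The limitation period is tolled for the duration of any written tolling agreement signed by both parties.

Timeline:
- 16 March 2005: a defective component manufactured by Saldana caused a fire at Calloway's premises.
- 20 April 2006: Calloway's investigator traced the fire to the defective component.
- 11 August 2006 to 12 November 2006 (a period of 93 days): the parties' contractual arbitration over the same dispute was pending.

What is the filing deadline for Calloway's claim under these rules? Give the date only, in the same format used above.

Taking the later of the act (16 March 2005) and discovery (20 April 2006), the claim accrued on 20 April 2006.
The untolled deadline — 6 months after 20 April 2006 — is 20 October 2006.
The pending related arbitration from 11 August 2006 to 12 November 2006 does not toll the period, because no stated rule makes a pending arbitration a tolling event.

20 October 2006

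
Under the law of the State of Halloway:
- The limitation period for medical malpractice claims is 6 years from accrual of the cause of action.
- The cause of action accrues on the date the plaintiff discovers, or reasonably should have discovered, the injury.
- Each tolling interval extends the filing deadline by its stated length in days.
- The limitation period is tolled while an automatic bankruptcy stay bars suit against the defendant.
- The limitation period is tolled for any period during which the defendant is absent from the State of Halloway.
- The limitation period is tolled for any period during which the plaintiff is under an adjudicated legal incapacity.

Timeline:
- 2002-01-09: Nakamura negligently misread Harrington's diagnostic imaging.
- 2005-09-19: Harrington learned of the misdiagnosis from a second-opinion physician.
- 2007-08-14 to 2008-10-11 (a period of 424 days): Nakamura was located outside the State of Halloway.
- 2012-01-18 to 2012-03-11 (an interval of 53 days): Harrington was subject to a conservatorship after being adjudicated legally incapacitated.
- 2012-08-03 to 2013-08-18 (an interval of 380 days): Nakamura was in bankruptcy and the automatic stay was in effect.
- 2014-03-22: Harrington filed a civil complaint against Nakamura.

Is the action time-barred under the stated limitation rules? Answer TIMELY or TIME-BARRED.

Accrual is tied to discovery, so the period began on 2005-09-19 rather than on 2002-01-09 when the act occurred.
Adding the 6 years base period to 2005-09-19 gives a deadline of 2011-09-19, before any tolling.
The defendant's absence from the jurisdiction from 2007-08-14 to 2008-10-11 tolled the period for 424 days, extending the deadline to 2012-11-16.
Because the plaintiff's legal incapacity ran from 2012-01-18 to 2012-03-11, the deadline is extended by 53 days to 2013-01-08.
Because the automatic bankruptcy stay ran from 2012-08-03 to 2013-08-18, the deadline is extended by 380 days to 2014-01-23.
Harrington filed on 2014-03-22, after the 2014-01-23 deadline, so the action is time-barred.

TIME-BARRED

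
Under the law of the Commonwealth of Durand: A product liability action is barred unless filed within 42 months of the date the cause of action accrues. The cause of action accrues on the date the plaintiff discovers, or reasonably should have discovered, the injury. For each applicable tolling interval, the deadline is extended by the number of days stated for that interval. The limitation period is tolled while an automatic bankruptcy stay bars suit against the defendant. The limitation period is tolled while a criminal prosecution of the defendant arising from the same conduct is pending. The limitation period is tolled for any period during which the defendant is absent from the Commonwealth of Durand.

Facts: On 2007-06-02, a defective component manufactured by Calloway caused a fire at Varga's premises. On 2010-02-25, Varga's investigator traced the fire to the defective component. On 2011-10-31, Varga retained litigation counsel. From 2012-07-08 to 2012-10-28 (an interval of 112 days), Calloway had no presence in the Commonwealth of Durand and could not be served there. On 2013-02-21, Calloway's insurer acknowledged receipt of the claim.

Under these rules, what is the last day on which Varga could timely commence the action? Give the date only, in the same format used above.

2013-12-15

Under the discovery rule, the claim accrued on 2010-02-25, when Varga discovered the injury — not on the 2007-06-02 date of the underlying act.
Adding the 42 months base period to 2010-02-25 gives a deadline of 2013-08-25, before any tolling.
The period was tolled for 112 days by the defendant's absence from the jurisdiction (2012-07-08 to 2012-10-28), pushing the deadline to 2013-12-15.
The other events in the timeline have no effect on the limitation period under the stated rules.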